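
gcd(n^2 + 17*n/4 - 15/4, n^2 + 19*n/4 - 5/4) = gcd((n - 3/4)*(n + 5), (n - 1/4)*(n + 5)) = n + 5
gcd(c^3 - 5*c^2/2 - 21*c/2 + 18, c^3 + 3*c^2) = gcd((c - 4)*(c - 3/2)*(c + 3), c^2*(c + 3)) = c + 3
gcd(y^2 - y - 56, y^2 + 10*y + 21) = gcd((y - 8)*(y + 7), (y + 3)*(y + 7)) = y + 7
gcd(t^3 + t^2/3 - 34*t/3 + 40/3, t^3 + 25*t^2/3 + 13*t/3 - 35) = t - 5/3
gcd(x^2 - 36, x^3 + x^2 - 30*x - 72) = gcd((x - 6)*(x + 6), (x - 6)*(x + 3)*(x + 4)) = x - 6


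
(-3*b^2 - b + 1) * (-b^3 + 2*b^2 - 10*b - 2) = 3*b^5 - 5*b^4 + 27*b^3 + 18*b^2 - 8*b - 2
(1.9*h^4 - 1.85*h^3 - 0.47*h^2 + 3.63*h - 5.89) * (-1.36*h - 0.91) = -2.584*h^5 + 0.787000000000001*h^4 + 2.3227*h^3 - 4.5091*h^2 + 4.7071*h + 5.3599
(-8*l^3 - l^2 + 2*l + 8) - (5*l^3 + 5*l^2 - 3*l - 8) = -13*l^3 - 6*l^2 + 5*l + 16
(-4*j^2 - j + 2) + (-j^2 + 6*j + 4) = -5*j^2 + 5*j + 6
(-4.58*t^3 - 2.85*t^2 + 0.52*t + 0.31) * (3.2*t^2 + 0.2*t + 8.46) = -14.656*t^5 - 10.036*t^4 - 37.6528*t^3 - 23.015*t^2 + 4.4612*t + 2.6226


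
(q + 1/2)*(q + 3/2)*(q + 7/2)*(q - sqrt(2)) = q^4 - sqrt(2)*q^3 + 11*q^3/2 - 11*sqrt(2)*q^2/2 + 31*q^2/4 - 31*sqrt(2)*q/4 + 21*q/8 - 21*sqrt(2)/8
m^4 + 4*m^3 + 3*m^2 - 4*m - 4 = (m - 1)*(m + 1)*(m + 2)^2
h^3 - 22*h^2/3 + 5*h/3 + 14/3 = (h - 7)*(h - 1)*(h + 2/3)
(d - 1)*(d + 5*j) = d^2 + 5*d*j - d - 5*j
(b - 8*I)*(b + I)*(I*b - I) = I*b^3 + 7*b^2 - I*b^2 - 7*b + 8*I*b - 8*I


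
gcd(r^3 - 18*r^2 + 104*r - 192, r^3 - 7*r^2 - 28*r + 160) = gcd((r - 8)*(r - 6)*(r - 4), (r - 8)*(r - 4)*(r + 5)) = r^2 - 12*r + 32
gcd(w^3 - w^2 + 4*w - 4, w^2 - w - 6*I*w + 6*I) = w - 1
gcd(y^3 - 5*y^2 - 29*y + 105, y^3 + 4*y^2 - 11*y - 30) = y^2 + 2*y - 15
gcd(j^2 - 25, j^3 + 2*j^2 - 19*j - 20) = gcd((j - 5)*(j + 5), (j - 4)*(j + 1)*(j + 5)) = j + 5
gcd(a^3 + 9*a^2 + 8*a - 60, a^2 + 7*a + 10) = a + 5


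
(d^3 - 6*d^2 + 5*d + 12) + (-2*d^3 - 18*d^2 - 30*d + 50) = -d^3 - 24*d^2 - 25*d + 62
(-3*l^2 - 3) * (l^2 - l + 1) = -3*l^4 + 3*l^3 - 6*l^2 + 3*l - 3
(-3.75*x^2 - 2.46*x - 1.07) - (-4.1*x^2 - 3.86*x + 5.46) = 0.35*x^2 + 1.4*x - 6.53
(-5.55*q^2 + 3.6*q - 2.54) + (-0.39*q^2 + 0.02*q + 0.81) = -5.94*q^2 + 3.62*q - 1.73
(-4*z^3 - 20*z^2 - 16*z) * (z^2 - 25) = -4*z^5 - 20*z^4 + 84*z^3 + 500*z^2 + 400*z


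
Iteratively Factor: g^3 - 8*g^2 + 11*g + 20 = (g + 1)*(g^2 - 9*g + 20) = (g - 5)*(g + 1)*(g - 4)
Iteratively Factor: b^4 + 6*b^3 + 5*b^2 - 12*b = (b + 4)*(b^3 + 2*b^2 - 3*b) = (b + 3)*(b + 4)*(b^2 - b) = (b - 1)*(b + 3)*(b + 4)*(b)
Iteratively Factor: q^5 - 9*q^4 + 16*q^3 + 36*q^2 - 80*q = (q - 5)*(q^4 - 4*q^3 - 4*q^2 + 16*q) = (q - 5)*(q - 4)*(q^3 - 4*q) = (q - 5)*(q - 4)*(q + 2)*(q^2 - 2*q) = (q - 5)*(q - 4)*(q - 2)*(q + 2)*(q)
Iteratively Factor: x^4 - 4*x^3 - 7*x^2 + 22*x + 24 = (x - 4)*(x^3 - 7*x - 6) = (x - 4)*(x + 1)*(x^2 - x - 6) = (x - 4)*(x + 1)*(x + 2)*(x - 3)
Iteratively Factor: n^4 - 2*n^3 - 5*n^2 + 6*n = (n - 3)*(n^3 + n^2 - 2*n) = (n - 3)*(n - 1)*(n^2 + 2*n) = n*(n - 3)*(n - 1)*(n + 2)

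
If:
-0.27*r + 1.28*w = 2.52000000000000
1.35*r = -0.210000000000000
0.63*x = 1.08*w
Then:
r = -0.16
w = 1.94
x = 3.32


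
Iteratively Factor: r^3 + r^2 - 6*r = (r + 3)*(r^2 - 2*r) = (r - 2)*(r + 3)*(r)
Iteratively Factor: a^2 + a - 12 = (a + 4)*(a - 3)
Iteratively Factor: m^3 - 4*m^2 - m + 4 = (m - 1)*(m^2 - 3*m - 4) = (m - 4)*(m - 1)*(m + 1)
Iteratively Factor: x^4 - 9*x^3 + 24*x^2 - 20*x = (x)*(x^3 - 9*x^2 + 24*x - 20) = x*(x - 2)*(x^2 - 7*x + 10) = x*(x - 2)^2*(x - 5)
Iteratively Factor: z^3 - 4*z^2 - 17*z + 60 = (z - 5)*(z^2 + z - 12) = (z - 5)*(z + 4)*(z - 3)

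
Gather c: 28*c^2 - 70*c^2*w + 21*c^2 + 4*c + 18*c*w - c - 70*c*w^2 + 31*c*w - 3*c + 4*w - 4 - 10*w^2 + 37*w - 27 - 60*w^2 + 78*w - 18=c^2*(49 - 70*w) + c*(-70*w^2 + 49*w) - 70*w^2 + 119*w - 49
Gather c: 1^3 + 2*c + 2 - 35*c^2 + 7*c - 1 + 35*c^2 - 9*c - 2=0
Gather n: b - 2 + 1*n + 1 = b + n - 1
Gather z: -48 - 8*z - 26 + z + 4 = -7*z - 70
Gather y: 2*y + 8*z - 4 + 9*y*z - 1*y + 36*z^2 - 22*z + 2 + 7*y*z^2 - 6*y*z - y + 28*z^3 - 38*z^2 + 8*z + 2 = y*(7*z^2 + 3*z) + 28*z^3 - 2*z^2 - 6*z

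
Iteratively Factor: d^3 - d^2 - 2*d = (d - 2)*(d^2 + d) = (d - 2)*(d + 1)*(d)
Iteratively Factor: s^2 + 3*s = (s + 3)*(s)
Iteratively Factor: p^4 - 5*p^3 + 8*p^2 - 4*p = (p - 2)*(p^3 - 3*p^2 + 2*p) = (p - 2)*(p - 1)*(p^2 - 2*p) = (p - 2)^2*(p - 1)*(p)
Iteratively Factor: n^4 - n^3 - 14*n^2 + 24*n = (n - 2)*(n^3 + n^2 - 12*n) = (n - 3)*(n - 2)*(n^2 + 4*n) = n*(n - 3)*(n - 2)*(n + 4)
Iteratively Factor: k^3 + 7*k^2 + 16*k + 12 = (k + 2)*(k^2 + 5*k + 6) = (k + 2)*(k + 3)*(k + 2)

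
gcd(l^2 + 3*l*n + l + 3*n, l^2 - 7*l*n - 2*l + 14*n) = 1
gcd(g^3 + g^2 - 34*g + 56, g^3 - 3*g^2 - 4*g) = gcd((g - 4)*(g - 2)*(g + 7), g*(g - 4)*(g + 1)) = g - 4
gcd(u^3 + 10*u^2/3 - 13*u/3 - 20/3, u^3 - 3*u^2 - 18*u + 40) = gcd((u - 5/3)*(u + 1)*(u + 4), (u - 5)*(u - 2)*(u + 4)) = u + 4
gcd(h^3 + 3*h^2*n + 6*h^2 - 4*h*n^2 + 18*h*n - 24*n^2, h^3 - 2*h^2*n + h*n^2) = h - n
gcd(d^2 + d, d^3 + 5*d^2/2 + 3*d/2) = d^2 + d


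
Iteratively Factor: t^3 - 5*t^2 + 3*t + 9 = (t + 1)*(t^2 - 6*t + 9) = (t - 3)*(t + 1)*(t - 3)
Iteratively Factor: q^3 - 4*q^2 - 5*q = (q)*(q^2 - 4*q - 5) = q*(q + 1)*(q - 5)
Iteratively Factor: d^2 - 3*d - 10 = (d - 5)*(d + 2)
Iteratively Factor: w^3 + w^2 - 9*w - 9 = (w + 1)*(w^2 - 9) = (w + 1)*(w + 3)*(w - 3)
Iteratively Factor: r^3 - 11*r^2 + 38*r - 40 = (r - 2)*(r^2 - 9*r + 20) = (r - 5)*(r - 2)*(r - 4)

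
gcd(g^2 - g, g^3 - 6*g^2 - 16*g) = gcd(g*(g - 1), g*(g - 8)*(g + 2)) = g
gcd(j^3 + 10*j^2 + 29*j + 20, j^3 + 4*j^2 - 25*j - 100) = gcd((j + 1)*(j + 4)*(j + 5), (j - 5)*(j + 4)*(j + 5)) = j^2 + 9*j + 20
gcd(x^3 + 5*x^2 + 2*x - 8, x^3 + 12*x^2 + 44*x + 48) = x^2 + 6*x + 8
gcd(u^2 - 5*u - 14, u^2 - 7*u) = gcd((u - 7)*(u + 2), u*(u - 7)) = u - 7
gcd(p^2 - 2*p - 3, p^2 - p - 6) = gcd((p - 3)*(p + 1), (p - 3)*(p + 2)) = p - 3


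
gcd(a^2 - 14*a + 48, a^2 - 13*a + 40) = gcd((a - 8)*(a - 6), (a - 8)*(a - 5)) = a - 8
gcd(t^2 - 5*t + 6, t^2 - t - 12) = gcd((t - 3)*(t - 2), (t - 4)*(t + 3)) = 1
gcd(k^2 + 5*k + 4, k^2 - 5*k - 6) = k + 1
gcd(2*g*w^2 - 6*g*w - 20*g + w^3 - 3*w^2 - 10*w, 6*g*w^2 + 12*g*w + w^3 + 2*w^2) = w + 2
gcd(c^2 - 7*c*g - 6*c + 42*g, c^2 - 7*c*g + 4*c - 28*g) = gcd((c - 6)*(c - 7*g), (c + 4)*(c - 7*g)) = c - 7*g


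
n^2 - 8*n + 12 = (n - 6)*(n - 2)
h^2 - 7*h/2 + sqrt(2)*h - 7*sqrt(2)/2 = (h - 7/2)*(h + sqrt(2))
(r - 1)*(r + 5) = r^2 + 4*r - 5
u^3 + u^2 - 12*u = u*(u - 3)*(u + 4)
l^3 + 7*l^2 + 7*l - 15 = (l - 1)*(l + 3)*(l + 5)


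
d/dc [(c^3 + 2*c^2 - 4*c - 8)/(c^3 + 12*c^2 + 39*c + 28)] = 2*(5*c^4 + 43*c^3 + 117*c^2 + 152*c + 100)/(c^6 + 24*c^5 + 222*c^4 + 992*c^3 + 2193*c^2 + 2184*c + 784)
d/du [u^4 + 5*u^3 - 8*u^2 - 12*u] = 4*u^3 + 15*u^2 - 16*u - 12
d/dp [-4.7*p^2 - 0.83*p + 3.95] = -9.4*p - 0.83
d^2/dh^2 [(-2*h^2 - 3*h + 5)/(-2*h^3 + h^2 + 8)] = 2*(8*h^6 + 36*h^5 - 138*h^4 + 307*h^3 + 225*h^2 - 312*h + 168)/(8*h^9 - 12*h^8 + 6*h^7 - 97*h^6 + 96*h^5 - 24*h^4 + 384*h^3 - 192*h^2 - 512)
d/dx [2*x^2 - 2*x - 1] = 4*x - 2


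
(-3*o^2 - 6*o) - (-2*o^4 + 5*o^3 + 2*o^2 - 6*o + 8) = 2*o^4 - 5*o^3 - 5*o^2 - 8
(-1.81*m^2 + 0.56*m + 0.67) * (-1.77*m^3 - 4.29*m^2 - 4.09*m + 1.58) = 3.2037*m^5 + 6.7737*m^4 + 3.8146*m^3 - 8.0245*m^2 - 1.8555*m + 1.0586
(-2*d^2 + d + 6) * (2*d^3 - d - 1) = -4*d^5 + 2*d^4 + 14*d^3 + d^2 - 7*d - 6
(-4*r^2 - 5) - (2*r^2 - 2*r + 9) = -6*r^2 + 2*r - 14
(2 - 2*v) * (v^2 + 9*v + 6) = -2*v^3 - 16*v^2 + 6*v + 12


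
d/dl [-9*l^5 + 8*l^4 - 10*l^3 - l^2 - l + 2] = -45*l^4 + 32*l^3 - 30*l^2 - 2*l - 1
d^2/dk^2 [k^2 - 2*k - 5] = 2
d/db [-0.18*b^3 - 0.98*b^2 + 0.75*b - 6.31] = -0.54*b^2 - 1.96*b + 0.75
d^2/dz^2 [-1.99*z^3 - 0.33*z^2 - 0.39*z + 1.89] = -11.94*z - 0.66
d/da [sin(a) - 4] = cos(a)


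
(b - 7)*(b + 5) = b^2 - 2*b - 35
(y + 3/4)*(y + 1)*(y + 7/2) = y^3 + 21*y^2/4 + 55*y/8 + 21/8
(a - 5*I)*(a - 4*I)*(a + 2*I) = a^3 - 7*I*a^2 - 2*a - 40*I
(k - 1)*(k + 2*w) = k^2 + 2*k*w - k - 2*w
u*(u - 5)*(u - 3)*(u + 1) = u^4 - 7*u^3 + 7*u^2 + 15*u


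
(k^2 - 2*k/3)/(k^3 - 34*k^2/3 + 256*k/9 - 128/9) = 3*k/(3*k^2 - 32*k + 64)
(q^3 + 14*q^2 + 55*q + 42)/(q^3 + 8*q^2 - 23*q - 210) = (q + 1)/(q - 5)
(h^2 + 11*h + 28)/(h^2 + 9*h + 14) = (h + 4)/(h + 2)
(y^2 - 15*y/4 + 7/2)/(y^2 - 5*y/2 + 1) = (4*y - 7)/(2*(2*y - 1))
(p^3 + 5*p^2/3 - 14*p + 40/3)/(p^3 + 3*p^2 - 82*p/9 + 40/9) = 3*(p - 2)/(3*p - 2)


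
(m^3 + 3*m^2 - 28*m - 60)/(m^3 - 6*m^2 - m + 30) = (m + 6)/(m - 3)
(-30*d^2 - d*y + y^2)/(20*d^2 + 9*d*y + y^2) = (-6*d + y)/(4*d + y)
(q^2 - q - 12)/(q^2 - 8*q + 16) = (q + 3)/(q - 4)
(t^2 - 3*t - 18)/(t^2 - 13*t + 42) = (t + 3)/(t - 7)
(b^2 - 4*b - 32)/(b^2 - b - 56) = (b + 4)/(b + 7)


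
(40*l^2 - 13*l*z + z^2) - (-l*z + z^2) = 40*l^2 - 12*l*z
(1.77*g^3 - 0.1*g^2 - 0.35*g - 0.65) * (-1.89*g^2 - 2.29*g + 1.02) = -3.3453*g^5 - 3.8643*g^4 + 2.6959*g^3 + 1.928*g^2 + 1.1315*g - 0.663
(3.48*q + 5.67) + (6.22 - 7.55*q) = 11.89 - 4.07*q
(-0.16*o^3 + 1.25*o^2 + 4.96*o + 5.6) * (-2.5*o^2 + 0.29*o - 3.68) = 0.4*o^5 - 3.1714*o^4 - 11.4487*o^3 - 17.1616*o^2 - 16.6288*o - 20.608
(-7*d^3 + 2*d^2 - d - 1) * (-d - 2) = 7*d^4 + 12*d^3 - 3*d^2 + 3*d + 2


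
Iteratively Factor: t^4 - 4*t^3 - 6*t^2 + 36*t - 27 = (t - 3)*(t^3 - t^2 - 9*t + 9) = (t - 3)*(t - 1)*(t^2 - 9) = (t - 3)^2*(t - 1)*(t + 3)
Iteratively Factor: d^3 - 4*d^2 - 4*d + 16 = (d + 2)*(d^2 - 6*d + 8) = (d - 4)*(d + 2)*(d - 2)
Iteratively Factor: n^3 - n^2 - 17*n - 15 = (n + 3)*(n^2 - 4*n - 5) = (n - 5)*(n + 3)*(n + 1)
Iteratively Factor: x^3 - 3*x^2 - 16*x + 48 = (x - 4)*(x^2 + x - 12) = (x - 4)*(x - 3)*(x + 4)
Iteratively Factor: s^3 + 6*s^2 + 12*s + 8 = (s + 2)*(s^2 + 4*s + 4) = (s + 2)^2*(s + 2)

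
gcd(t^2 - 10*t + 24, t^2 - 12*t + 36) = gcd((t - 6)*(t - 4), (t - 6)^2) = t - 6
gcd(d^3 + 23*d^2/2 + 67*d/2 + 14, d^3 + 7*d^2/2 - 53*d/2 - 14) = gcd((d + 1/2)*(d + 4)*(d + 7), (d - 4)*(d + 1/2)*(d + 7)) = d^2 + 15*d/2 + 7/2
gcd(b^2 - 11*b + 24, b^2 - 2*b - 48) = b - 8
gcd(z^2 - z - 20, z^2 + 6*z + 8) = z + 4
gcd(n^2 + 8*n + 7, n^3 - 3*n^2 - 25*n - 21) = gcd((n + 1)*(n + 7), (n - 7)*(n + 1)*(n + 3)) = n + 1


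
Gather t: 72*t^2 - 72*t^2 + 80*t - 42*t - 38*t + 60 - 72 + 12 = 0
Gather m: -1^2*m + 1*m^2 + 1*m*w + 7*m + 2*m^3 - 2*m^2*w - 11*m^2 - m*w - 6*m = 2*m^3 + m^2*(-2*w - 10)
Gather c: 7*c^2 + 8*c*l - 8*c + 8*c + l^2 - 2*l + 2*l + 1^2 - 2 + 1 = 7*c^2 + 8*c*l + l^2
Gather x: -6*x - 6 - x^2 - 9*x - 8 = -x^2 - 15*x - 14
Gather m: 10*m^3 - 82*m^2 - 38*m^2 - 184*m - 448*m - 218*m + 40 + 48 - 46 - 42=10*m^3 - 120*m^2 - 850*m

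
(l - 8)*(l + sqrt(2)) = l^2 - 8*l + sqrt(2)*l - 8*sqrt(2)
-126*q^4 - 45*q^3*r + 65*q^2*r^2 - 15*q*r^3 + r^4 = (-7*q + r)*(-6*q + r)*(-3*q + r)*(q + r)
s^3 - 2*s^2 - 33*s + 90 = (s - 5)*(s - 3)*(s + 6)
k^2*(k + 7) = k^3 + 7*k^2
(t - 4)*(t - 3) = t^2 - 7*t + 12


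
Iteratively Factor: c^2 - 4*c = (c - 4)*(c)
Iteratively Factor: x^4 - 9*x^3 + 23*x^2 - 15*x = (x)*(x^3 - 9*x^2 + 23*x - 15) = x*(x - 5)*(x^2 - 4*x + 3) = x*(x - 5)*(x - 3)*(x - 1)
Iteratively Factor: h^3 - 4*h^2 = (h - 4)*(h^2) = h*(h - 4)*(h)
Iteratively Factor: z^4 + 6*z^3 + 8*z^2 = (z + 4)*(z^3 + 2*z^2) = z*(z + 4)*(z^2 + 2*z) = z^2*(z + 4)*(z + 2)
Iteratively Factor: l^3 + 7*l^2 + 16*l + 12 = (l + 2)*(l^2 + 5*l + 6) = (l + 2)*(l + 3)*(l + 2)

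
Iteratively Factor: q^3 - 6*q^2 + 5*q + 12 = (q - 4)*(q^2 - 2*q - 3) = (q - 4)*(q + 1)*(q - 3)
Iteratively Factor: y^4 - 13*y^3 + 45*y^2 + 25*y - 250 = (y - 5)*(y^3 - 8*y^2 + 5*y + 50) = (y - 5)*(y + 2)*(y^2 - 10*y + 25) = (y - 5)^2*(y + 2)*(y - 5)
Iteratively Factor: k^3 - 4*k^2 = (k)*(k^2 - 4*k) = k*(k - 4)*(k)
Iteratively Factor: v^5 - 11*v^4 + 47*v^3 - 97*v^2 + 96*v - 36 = (v - 3)*(v^4 - 8*v^3 + 23*v^2 - 28*v + 12) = (v - 3)^2*(v^3 - 5*v^2 + 8*v - 4) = (v - 3)^2*(v - 2)*(v^2 - 3*v + 2) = (v - 3)^2*(v - 2)^2*(v - 1)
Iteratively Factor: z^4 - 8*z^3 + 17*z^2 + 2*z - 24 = (z - 3)*(z^3 - 5*z^2 + 2*z + 8) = (z - 3)*(z + 1)*(z^2 - 6*z + 8) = (z - 3)*(z - 2)*(z + 1)*(z - 4)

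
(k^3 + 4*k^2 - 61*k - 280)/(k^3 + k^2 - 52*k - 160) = (k + 7)/(k + 4)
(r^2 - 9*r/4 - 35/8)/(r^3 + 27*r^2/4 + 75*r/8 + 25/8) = (2*r - 7)/(2*r^2 + 11*r + 5)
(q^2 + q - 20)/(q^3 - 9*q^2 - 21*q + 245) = (q - 4)/(q^2 - 14*q + 49)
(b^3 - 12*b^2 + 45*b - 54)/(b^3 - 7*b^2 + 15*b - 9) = (b - 6)/(b - 1)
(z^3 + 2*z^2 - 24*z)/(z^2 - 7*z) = (z^2 + 2*z - 24)/(z - 7)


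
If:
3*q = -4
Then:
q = -4/3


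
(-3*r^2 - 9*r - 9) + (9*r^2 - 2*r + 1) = 6*r^2 - 11*r - 8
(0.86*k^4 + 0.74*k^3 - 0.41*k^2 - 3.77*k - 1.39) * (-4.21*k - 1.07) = -3.6206*k^5 - 4.0356*k^4 + 0.9343*k^3 + 16.3104*k^2 + 9.8858*k + 1.4873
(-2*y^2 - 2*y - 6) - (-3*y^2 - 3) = y^2 - 2*y - 3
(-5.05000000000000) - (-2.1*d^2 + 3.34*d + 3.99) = 2.1*d^2 - 3.34*d - 9.04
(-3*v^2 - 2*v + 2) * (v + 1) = -3*v^3 - 5*v^2 + 2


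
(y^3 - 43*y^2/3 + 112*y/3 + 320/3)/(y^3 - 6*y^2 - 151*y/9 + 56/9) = 3*(3*y^2 - 19*y - 40)/(9*y^2 + 18*y - 7)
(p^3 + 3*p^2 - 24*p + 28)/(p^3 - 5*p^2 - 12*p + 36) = (p^2 + 5*p - 14)/(p^2 - 3*p - 18)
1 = 1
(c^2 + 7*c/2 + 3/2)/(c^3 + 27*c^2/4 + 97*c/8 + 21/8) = 4*(2*c + 1)/(8*c^2 + 30*c + 7)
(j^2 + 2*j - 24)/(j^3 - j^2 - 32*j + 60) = (j - 4)/(j^2 - 7*j + 10)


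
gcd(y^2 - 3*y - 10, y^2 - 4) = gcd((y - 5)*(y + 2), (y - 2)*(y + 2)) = y + 2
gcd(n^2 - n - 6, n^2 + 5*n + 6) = n + 2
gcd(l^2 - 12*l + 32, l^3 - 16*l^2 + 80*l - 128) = l^2 - 12*l + 32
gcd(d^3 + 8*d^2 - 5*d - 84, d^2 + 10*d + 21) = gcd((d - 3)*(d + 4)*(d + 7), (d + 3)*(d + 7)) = d + 7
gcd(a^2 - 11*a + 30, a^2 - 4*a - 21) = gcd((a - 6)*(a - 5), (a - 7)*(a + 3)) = 1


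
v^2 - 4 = (v - 2)*(v + 2)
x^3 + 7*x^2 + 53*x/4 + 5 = (x + 1/2)*(x + 5/2)*(x + 4)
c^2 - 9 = (c - 3)*(c + 3)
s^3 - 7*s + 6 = (s - 2)*(s - 1)*(s + 3)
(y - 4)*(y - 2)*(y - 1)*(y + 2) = y^4 - 5*y^3 + 20*y - 16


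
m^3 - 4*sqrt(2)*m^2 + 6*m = m*(m - 3*sqrt(2))*(m - sqrt(2))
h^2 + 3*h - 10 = (h - 2)*(h + 5)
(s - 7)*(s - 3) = s^2 - 10*s + 21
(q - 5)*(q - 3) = q^2 - 8*q + 15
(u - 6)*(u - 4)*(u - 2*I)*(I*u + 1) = I*u^4 + 3*u^3 - 10*I*u^3 - 30*u^2 + 22*I*u^2 + 72*u + 20*I*u - 48*I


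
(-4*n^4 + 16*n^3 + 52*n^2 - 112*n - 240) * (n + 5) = -4*n^5 - 4*n^4 + 132*n^3 + 148*n^2 - 800*n - 1200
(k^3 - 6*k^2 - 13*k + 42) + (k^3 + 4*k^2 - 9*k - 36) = 2*k^3 - 2*k^2 - 22*k + 6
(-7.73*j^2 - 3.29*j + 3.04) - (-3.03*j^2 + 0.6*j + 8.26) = -4.7*j^2 - 3.89*j - 5.22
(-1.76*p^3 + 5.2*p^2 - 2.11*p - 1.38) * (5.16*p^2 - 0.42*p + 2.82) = -9.0816*p^5 + 27.5712*p^4 - 18.0348*p^3 + 8.4294*p^2 - 5.3706*p - 3.8916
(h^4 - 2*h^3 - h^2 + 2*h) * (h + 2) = h^5 - 5*h^3 + 4*h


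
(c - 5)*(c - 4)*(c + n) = c^3 + c^2*n - 9*c^2 - 9*c*n + 20*c + 20*n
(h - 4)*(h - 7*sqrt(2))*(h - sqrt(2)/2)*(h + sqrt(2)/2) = h^4 - 7*sqrt(2)*h^3 - 4*h^3 - h^2/2 + 28*sqrt(2)*h^2 + 2*h + 7*sqrt(2)*h/2 - 14*sqrt(2)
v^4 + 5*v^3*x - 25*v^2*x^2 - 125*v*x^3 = v*(v - 5*x)*(v + 5*x)^2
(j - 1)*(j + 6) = j^2 + 5*j - 6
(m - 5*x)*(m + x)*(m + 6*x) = m^3 + 2*m^2*x - 29*m*x^2 - 30*x^3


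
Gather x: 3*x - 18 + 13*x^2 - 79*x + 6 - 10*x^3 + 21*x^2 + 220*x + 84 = -10*x^3 + 34*x^2 + 144*x + 72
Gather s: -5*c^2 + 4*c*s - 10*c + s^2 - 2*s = -5*c^2 - 10*c + s^2 + s*(4*c - 2)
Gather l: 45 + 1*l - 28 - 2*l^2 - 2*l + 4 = -2*l^2 - l + 21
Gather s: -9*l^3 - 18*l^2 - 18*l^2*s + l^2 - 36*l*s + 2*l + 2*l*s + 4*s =-9*l^3 - 17*l^2 + 2*l + s*(-18*l^2 - 34*l + 4)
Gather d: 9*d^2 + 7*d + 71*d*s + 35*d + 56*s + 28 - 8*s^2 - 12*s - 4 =9*d^2 + d*(71*s + 42) - 8*s^2 + 44*s + 24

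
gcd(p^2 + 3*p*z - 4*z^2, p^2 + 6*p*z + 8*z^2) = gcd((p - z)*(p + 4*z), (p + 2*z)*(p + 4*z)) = p + 4*z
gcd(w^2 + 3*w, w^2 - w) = w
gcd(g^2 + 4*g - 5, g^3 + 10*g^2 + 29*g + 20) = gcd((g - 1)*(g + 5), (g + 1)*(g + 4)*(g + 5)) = g + 5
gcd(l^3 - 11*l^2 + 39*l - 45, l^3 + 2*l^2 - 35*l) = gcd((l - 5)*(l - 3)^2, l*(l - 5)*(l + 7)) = l - 5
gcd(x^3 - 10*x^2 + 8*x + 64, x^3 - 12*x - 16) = x^2 - 2*x - 8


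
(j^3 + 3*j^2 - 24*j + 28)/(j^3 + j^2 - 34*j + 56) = (j - 2)/(j - 4)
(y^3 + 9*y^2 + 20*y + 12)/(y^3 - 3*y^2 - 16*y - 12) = (y + 6)/(y - 6)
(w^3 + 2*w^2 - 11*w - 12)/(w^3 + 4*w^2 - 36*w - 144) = (w^2 - 2*w - 3)/(w^2 - 36)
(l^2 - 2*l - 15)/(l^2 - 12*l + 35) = (l + 3)/(l - 7)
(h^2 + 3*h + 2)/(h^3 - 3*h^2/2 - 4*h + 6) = 2*(h + 1)/(2*h^2 - 7*h + 6)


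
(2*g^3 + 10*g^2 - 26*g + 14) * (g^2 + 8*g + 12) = 2*g^5 + 26*g^4 + 78*g^3 - 74*g^2 - 200*g + 168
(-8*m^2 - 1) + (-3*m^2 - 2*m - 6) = -11*m^2 - 2*m - 7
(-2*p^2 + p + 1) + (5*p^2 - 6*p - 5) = 3*p^2 - 5*p - 4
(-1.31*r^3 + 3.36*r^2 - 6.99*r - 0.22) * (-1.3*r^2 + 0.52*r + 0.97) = 1.703*r^5 - 5.0492*r^4 + 9.5635*r^3 - 0.0896000000000003*r^2 - 6.8947*r - 0.2134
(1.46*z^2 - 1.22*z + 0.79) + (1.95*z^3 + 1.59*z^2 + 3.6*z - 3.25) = 1.95*z^3 + 3.05*z^2 + 2.38*z - 2.46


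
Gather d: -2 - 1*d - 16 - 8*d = -9*d - 18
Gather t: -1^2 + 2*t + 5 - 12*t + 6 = 10 - 10*t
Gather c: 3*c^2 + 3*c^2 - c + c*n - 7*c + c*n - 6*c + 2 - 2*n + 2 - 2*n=6*c^2 + c*(2*n - 14) - 4*n + 4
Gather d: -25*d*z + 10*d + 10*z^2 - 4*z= d*(10 - 25*z) + 10*z^2 - 4*z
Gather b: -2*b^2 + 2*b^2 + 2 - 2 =0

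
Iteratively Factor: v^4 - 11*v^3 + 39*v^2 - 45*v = (v - 5)*(v^3 - 6*v^2 + 9*v) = (v - 5)*(v - 3)*(v^2 - 3*v) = v*(v - 5)*(v - 3)*(v - 3)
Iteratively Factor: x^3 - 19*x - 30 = (x - 5)*(x^2 + 5*x + 6) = (x - 5)*(x + 2)*(x + 3)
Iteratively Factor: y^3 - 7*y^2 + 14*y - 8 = (y - 2)*(y^2 - 5*y + 4) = (y - 4)*(y - 2)*(y - 1)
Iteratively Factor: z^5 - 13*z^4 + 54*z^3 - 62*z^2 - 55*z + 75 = (z - 5)*(z^4 - 8*z^3 + 14*z^2 + 8*z - 15) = (z - 5)^2*(z^3 - 3*z^2 - z + 3) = (z - 5)^2*(z + 1)*(z^2 - 4*z + 3) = (z - 5)^2*(z - 1)*(z + 1)*(z - 3)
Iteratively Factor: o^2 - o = (o - 1)*(o)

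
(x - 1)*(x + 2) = x^2 + x - 2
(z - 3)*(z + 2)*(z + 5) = z^3 + 4*z^2 - 11*z - 30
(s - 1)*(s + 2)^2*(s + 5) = s^4 + 8*s^3 + 15*s^2 - 4*s - 20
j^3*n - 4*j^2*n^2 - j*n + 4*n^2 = (j - 1)*(j - 4*n)*(j*n + n)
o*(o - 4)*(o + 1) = o^3 - 3*o^2 - 4*o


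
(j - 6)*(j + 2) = j^2 - 4*j - 12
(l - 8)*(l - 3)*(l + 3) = l^3 - 8*l^2 - 9*l + 72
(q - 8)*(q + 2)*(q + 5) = q^3 - q^2 - 46*q - 80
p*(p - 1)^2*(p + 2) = p^4 - 3*p^2 + 2*p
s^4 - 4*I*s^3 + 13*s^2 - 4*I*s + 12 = (s - 6*I)*(s - I)*(s + I)*(s + 2*I)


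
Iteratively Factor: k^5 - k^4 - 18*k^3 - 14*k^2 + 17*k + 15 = (k - 1)*(k^4 - 18*k^2 - 32*k - 15) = (k - 1)*(k + 1)*(k^3 - k^2 - 17*k - 15) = (k - 5)*(k - 1)*(k + 1)*(k^2 + 4*k + 3) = (k - 5)*(k - 1)*(k + 1)^2*(k + 3)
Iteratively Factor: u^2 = (u)*(u)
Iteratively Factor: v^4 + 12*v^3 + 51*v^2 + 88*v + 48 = (v + 3)*(v^3 + 9*v^2 + 24*v + 16) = (v + 3)*(v + 4)*(v^2 + 5*v + 4) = (v + 1)*(v + 3)*(v + 4)*(v + 4)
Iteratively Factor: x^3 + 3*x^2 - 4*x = (x)*(x^2 + 3*x - 4) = x*(x - 1)*(x + 4)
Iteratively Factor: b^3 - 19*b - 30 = (b - 5)*(b^2 + 5*b + 6) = (b - 5)*(b + 2)*(b + 3)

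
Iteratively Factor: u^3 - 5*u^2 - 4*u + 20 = (u - 5)*(u^2 - 4) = (u - 5)*(u - 2)*(u + 2)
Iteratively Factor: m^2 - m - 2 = (m - 2)*(m + 1)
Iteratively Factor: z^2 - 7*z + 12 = (z - 4)*(z - 3)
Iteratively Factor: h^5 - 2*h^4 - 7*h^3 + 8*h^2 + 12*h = (h)*(h^4 - 2*h^3 - 7*h^2 + 8*h + 12) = h*(h + 1)*(h^3 - 3*h^2 - 4*h + 12) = h*(h + 1)*(h + 2)*(h^2 - 5*h + 6) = h*(h - 2)*(h + 1)*(h + 2)*(h - 3)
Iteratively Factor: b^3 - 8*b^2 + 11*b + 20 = (b - 5)*(b^2 - 3*b - 4) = (b - 5)*(b + 1)*(b - 4)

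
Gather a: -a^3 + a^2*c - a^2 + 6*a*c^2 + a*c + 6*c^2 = -a^3 + a^2*(c - 1) + a*(6*c^2 + c) + 6*c^2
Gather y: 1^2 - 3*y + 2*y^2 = 2*y^2 - 3*y + 1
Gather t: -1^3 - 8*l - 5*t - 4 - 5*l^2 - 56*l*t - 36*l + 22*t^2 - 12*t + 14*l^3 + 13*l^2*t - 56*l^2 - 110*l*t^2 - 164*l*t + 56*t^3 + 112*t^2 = 14*l^3 - 61*l^2 - 44*l + 56*t^3 + t^2*(134 - 110*l) + t*(13*l^2 - 220*l - 17) - 5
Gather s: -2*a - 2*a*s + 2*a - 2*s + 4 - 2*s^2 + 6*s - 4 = -2*s^2 + s*(4 - 2*a)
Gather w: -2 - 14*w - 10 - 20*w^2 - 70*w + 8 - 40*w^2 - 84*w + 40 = -60*w^2 - 168*w + 36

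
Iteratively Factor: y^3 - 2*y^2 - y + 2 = (y + 1)*(y^2 - 3*y + 2) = (y - 1)*(y + 1)*(y - 2)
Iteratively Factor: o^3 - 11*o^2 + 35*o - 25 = (o - 1)*(o^2 - 10*o + 25) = (o - 5)*(o - 1)*(o - 5)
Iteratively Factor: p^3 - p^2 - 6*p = (p - 3)*(p^2 + 2*p) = (p - 3)*(p + 2)*(p)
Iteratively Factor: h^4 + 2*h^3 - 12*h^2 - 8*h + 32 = (h + 4)*(h^3 - 2*h^2 - 4*h + 8) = (h + 2)*(h + 4)*(h^2 - 4*h + 4) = (h - 2)*(h + 2)*(h + 4)*(h - 2)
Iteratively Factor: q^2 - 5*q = (q - 5)*(q)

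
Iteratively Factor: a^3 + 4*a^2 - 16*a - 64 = (a + 4)*(a^2 - 16) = (a + 4)^2*(a - 4)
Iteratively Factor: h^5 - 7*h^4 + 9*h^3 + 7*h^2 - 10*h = (h - 5)*(h^4 - 2*h^3 - h^2 + 2*h) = (h - 5)*(h - 2)*(h^3 - h) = h*(h - 5)*(h - 2)*(h^2 - 1) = h*(h - 5)*(h - 2)*(h + 1)*(h - 1)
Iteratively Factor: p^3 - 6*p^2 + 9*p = (p)*(p^2 - 6*p + 9) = p*(p - 3)*(p - 3)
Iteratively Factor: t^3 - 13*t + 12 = (t + 4)*(t^2 - 4*t + 3) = (t - 1)*(t + 4)*(t - 3)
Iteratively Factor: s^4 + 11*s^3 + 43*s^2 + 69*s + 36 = (s + 3)*(s^3 + 8*s^2 + 19*s + 12) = (s + 3)^2*(s^2 + 5*s + 4) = (s + 1)*(s + 3)^2*(s + 4)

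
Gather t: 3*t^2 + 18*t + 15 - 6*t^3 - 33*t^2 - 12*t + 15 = -6*t^3 - 30*t^2 + 6*t + 30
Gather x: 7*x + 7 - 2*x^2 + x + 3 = -2*x^2 + 8*x + 10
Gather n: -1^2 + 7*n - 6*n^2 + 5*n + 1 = -6*n^2 + 12*n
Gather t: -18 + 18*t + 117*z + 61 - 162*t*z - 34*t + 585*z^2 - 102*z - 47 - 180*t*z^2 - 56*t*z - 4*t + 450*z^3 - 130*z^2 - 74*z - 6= t*(-180*z^2 - 218*z - 20) + 450*z^3 + 455*z^2 - 59*z - 10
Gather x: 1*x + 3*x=4*x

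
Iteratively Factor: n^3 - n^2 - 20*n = (n - 5)*(n^2 + 4*n) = (n - 5)*(n + 4)*(n)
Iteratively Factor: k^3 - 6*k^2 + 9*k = (k - 3)*(k^2 - 3*k) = (k - 3)^2*(k)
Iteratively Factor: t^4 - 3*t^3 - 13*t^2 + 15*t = (t - 5)*(t^3 + 2*t^2 - 3*t) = (t - 5)*(t + 3)*(t^2 - t) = t*(t - 5)*(t + 3)*(t - 1)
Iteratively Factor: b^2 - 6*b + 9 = (b - 3)*(b - 3)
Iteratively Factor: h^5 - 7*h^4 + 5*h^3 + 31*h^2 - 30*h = (h - 1)*(h^4 - 6*h^3 - h^2 + 30*h) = h*(h - 1)*(h^3 - 6*h^2 - h + 30) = h*(h - 5)*(h - 1)*(h^2 - h - 6) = h*(h - 5)*(h - 1)*(h + 2)*(h - 3)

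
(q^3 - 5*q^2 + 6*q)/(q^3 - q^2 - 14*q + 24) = q/(q + 4)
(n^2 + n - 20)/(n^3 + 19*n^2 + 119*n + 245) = (n - 4)/(n^2 + 14*n + 49)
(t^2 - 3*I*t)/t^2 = (t - 3*I)/t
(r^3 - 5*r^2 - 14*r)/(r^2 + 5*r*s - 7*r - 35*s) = r*(r + 2)/(r + 5*s)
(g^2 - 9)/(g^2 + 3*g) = (g - 3)/g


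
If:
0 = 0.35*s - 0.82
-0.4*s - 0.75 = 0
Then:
No Solution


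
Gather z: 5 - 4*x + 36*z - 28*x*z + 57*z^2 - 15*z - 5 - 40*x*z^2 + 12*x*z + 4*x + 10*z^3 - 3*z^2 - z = 10*z^3 + z^2*(54 - 40*x) + z*(20 - 16*x)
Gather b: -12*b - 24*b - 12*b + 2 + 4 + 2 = 8 - 48*b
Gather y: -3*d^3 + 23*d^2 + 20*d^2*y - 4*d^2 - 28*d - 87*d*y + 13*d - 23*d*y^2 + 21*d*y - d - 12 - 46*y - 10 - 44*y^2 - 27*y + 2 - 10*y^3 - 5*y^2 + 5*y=-3*d^3 + 19*d^2 - 16*d - 10*y^3 + y^2*(-23*d - 49) + y*(20*d^2 - 66*d - 68) - 20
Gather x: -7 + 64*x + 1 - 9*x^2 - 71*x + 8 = -9*x^2 - 7*x + 2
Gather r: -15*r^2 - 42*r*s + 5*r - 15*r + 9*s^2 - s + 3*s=-15*r^2 + r*(-42*s - 10) + 9*s^2 + 2*s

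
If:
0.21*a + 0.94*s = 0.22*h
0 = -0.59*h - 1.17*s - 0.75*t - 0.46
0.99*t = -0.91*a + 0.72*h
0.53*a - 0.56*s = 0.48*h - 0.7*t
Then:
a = 0.58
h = 0.07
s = -0.11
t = -0.49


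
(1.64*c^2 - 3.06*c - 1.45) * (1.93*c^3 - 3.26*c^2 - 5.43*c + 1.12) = 3.1652*c^5 - 11.2522*c^4 - 1.7281*c^3 + 23.1796*c^2 + 4.4463*c - 1.624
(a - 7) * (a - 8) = a^2 - 15*a + 56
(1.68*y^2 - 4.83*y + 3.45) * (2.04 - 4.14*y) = -6.9552*y^3 + 23.4234*y^2 - 24.1362*y + 7.038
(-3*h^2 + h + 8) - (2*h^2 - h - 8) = -5*h^2 + 2*h + 16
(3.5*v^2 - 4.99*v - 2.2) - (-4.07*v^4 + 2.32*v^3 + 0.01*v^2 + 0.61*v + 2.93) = 4.07*v^4 - 2.32*v^3 + 3.49*v^2 - 5.6*v - 5.13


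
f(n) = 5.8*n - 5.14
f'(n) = 5.80000000000000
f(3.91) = 17.54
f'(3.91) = 5.80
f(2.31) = 8.26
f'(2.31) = 5.80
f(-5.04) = -34.37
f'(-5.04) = 5.80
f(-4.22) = -29.62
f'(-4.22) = 5.80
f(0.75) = -0.79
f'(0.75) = 5.80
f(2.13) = 7.21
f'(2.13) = 5.80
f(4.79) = 22.64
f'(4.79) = 5.80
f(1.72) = 4.84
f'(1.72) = 5.80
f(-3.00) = -22.54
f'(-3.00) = 5.80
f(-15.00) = -92.14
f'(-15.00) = 5.80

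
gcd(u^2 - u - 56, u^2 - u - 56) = u^2 - u - 56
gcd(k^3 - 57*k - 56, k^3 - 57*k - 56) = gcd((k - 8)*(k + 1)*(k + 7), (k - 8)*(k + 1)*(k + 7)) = k^3 - 57*k - 56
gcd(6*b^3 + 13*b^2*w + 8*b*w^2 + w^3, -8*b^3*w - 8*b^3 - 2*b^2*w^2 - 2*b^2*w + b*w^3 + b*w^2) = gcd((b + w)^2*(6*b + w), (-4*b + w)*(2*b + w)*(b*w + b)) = 1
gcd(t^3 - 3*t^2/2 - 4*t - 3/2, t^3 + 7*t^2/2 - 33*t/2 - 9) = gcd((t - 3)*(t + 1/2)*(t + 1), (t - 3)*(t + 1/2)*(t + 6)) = t^2 - 5*t/2 - 3/2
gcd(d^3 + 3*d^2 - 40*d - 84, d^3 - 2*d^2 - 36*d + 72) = d - 6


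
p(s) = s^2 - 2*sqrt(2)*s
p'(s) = 2*s - 2*sqrt(2)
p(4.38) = 6.80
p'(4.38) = 5.93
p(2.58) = -0.64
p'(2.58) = 2.33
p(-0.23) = 0.70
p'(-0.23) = -3.29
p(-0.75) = 2.68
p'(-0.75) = -4.33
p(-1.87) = 8.79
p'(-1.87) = -6.57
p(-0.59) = 2.02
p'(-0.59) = -4.01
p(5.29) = 13.02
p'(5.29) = 7.75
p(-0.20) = 0.61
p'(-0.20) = -3.23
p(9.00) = 55.54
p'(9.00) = 15.17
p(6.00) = 19.03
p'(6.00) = 9.17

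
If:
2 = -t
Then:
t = -2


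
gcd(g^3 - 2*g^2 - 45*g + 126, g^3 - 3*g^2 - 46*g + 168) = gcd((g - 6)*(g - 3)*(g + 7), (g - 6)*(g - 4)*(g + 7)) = g^2 + g - 42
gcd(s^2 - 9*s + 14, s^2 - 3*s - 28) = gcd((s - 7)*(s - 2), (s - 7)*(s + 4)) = s - 7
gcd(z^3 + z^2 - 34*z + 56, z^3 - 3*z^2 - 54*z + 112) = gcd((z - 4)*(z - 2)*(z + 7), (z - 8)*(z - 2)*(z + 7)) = z^2 + 5*z - 14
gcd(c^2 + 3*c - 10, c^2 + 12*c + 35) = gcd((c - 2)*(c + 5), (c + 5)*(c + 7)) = c + 5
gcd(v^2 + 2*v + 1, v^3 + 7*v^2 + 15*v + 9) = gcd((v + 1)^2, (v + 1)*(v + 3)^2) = v + 1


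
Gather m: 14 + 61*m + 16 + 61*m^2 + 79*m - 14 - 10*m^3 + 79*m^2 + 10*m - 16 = -10*m^3 + 140*m^2 + 150*m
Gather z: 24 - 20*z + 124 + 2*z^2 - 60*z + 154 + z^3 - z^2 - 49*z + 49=z^3 + z^2 - 129*z + 351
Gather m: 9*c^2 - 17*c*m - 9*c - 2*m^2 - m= 9*c^2 - 9*c - 2*m^2 + m*(-17*c - 1)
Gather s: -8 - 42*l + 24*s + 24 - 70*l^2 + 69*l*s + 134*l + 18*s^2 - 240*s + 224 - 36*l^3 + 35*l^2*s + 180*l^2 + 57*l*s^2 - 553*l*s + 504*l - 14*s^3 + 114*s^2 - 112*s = -36*l^3 + 110*l^2 + 596*l - 14*s^3 + s^2*(57*l + 132) + s*(35*l^2 - 484*l - 328) + 240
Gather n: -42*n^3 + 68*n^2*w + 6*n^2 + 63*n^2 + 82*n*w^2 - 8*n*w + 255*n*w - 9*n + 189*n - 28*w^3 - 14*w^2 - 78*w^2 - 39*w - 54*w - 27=-42*n^3 + n^2*(68*w + 69) + n*(82*w^2 + 247*w + 180) - 28*w^3 - 92*w^2 - 93*w - 27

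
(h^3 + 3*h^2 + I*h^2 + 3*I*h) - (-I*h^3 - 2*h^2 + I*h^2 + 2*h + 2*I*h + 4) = h^3 + I*h^3 + 5*h^2 - 2*h + I*h - 4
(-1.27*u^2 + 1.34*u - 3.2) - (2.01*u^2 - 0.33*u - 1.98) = -3.28*u^2 + 1.67*u - 1.22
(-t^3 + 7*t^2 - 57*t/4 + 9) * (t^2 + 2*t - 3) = -t^5 + 5*t^4 + 11*t^3/4 - 81*t^2/2 + 243*t/4 - 27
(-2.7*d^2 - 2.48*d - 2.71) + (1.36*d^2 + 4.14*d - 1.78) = -1.34*d^2 + 1.66*d - 4.49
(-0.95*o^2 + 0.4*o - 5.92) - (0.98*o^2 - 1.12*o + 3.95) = -1.93*o^2 + 1.52*o - 9.87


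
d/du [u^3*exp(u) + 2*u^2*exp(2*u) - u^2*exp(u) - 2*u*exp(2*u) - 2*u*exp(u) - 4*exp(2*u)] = (u^3 + 4*u^2*exp(u) + 2*u^2 - 4*u - 10*exp(u) - 2)*exp(u)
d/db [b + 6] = 1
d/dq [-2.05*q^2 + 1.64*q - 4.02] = 1.64 - 4.1*q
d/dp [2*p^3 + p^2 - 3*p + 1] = 6*p^2 + 2*p - 3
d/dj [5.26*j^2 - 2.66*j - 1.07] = 10.52*j - 2.66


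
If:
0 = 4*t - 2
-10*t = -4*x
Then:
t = 1/2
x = 5/4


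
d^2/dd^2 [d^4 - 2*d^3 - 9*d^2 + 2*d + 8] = 12*d^2 - 12*d - 18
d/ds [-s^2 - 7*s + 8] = -2*s - 7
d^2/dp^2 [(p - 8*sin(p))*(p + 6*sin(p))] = 2*p*sin(p) + 192*sin(p)^2 - 4*cos(p) - 94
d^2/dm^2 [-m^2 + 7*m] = -2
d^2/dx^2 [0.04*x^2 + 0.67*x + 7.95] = 0.0800000000000000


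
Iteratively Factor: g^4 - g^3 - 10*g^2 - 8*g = (g - 4)*(g^3 + 3*g^2 + 2*g) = (g - 4)*(g + 1)*(g^2 + 2*g) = g*(g - 4)*(g + 1)*(g + 2)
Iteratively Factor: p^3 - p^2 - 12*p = (p - 4)*(p^2 + 3*p) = p*(p - 4)*(p + 3)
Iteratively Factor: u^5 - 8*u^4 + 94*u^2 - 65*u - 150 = (u - 5)*(u^4 - 3*u^3 - 15*u^2 + 19*u + 30) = (u - 5)^2*(u^3 + 2*u^2 - 5*u - 6) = (u - 5)^2*(u + 1)*(u^2 + u - 6) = (u - 5)^2*(u + 1)*(u + 3)*(u - 2)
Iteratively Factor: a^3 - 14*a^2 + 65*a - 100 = (a - 5)*(a^2 - 9*a + 20) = (a - 5)^2*(a - 4)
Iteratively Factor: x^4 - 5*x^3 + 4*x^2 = (x)*(x^3 - 5*x^2 + 4*x) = x*(x - 4)*(x^2 - x) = x*(x - 4)*(x - 1)*(x)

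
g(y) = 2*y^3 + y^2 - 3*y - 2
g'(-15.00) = 1317.00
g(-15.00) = -6482.00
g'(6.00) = 225.00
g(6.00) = 448.00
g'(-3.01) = 45.34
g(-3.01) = -38.45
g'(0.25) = -2.12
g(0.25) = -2.66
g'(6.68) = 278.09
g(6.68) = 618.74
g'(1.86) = 21.48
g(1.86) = 8.75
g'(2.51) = 39.82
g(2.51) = 28.40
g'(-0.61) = -1.99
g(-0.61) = -0.25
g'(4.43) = 123.61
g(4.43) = 178.21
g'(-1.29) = 4.40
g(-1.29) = -0.76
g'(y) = 6*y^2 + 2*y - 3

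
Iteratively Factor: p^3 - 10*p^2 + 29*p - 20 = (p - 1)*(p^2 - 9*p + 20) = (p - 4)*(p - 1)*(p - 5)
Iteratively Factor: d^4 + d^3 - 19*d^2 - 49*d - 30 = (d + 3)*(d^3 - 2*d^2 - 13*d - 10) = (d + 2)*(d + 3)*(d^2 - 4*d - 5) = (d + 1)*(d + 2)*(d + 3)*(d - 5)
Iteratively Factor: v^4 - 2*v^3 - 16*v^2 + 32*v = (v - 2)*(v^3 - 16*v) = v*(v - 2)*(v^2 - 16) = v*(v - 2)*(v + 4)*(v - 4)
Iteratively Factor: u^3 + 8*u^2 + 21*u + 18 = (u + 2)*(u^2 + 6*u + 9) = (u + 2)*(u + 3)*(u + 3)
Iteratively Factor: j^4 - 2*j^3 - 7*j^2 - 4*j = (j + 1)*(j^3 - 3*j^2 - 4*j) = j*(j + 1)*(j^2 - 3*j - 4) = j*(j + 1)^2*(j - 4)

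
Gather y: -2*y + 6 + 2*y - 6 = 0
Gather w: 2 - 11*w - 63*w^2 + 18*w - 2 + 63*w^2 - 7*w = 0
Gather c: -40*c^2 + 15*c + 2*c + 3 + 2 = -40*c^2 + 17*c + 5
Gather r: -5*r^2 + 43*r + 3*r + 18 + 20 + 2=-5*r^2 + 46*r + 40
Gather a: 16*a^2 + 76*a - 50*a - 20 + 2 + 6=16*a^2 + 26*a - 12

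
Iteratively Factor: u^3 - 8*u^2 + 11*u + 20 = (u - 5)*(u^2 - 3*u - 4) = (u - 5)*(u + 1)*(u - 4)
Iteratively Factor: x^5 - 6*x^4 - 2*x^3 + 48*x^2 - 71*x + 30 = (x - 2)*(x^4 - 4*x^3 - 10*x^2 + 28*x - 15) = (x - 5)*(x - 2)*(x^3 + x^2 - 5*x + 3) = (x - 5)*(x - 2)*(x + 3)*(x^2 - 2*x + 1) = (x - 5)*(x - 2)*(x - 1)*(x + 3)*(x - 1)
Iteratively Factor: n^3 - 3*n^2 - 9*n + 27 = (n - 3)*(n^2 - 9) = (n - 3)^2*(n + 3)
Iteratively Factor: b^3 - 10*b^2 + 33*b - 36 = (b - 3)*(b^2 - 7*b + 12) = (b - 4)*(b - 3)*(b - 3)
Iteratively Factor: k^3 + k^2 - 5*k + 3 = (k - 1)*(k^2 + 2*k - 3) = (k - 1)*(k + 3)*(k - 1)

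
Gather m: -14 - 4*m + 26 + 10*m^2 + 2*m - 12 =10*m^2 - 2*m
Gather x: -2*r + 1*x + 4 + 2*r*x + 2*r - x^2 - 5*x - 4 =-x^2 + x*(2*r - 4)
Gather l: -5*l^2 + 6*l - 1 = -5*l^2 + 6*l - 1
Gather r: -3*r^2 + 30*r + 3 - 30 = -3*r^2 + 30*r - 27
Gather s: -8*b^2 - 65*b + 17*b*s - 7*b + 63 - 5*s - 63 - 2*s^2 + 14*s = -8*b^2 - 72*b - 2*s^2 + s*(17*b + 9)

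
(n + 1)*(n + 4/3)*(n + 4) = n^3 + 19*n^2/3 + 32*n/3 + 16/3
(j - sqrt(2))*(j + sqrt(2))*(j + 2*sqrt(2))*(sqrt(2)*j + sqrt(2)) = sqrt(2)*j^4 + sqrt(2)*j^3 + 4*j^3 - 2*sqrt(2)*j^2 + 4*j^2 - 8*j - 2*sqrt(2)*j - 8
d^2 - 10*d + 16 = (d - 8)*(d - 2)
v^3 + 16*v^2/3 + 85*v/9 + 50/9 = (v + 5/3)^2*(v + 2)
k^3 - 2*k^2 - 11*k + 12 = (k - 4)*(k - 1)*(k + 3)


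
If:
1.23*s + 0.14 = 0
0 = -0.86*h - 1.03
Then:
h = -1.20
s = -0.11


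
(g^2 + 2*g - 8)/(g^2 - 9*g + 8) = (g^2 + 2*g - 8)/(g^2 - 9*g + 8)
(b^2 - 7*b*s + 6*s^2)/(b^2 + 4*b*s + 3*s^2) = (b^2 - 7*b*s + 6*s^2)/(b^2 + 4*b*s + 3*s^2)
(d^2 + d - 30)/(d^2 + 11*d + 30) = (d - 5)/(d + 5)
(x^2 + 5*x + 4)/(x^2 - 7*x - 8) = (x + 4)/(x - 8)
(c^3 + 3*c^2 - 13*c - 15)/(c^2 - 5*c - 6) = (c^2 + 2*c - 15)/(c - 6)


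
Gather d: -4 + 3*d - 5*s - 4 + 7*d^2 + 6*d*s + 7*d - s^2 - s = 7*d^2 + d*(6*s + 10) - s^2 - 6*s - 8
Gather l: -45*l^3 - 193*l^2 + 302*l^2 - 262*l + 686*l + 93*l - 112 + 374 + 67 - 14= -45*l^3 + 109*l^2 + 517*l + 315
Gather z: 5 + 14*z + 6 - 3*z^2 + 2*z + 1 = -3*z^2 + 16*z + 12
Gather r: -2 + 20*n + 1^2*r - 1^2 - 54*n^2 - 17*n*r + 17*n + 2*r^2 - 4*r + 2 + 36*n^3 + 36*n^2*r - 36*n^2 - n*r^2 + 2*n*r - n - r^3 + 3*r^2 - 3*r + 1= 36*n^3 - 90*n^2 + 36*n - r^3 + r^2*(5 - n) + r*(36*n^2 - 15*n - 6)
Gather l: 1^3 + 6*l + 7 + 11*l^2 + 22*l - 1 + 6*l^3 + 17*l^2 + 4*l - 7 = 6*l^3 + 28*l^2 + 32*l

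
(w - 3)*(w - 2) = w^2 - 5*w + 6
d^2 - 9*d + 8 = (d - 8)*(d - 1)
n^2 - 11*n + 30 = (n - 6)*(n - 5)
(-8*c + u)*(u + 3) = -8*c*u - 24*c + u^2 + 3*u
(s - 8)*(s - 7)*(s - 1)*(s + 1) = s^4 - 15*s^3 + 55*s^2 + 15*s - 56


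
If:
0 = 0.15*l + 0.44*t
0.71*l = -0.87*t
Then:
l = 0.00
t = 0.00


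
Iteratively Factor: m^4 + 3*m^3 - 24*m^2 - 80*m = (m + 4)*(m^3 - m^2 - 20*m) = (m + 4)^2*(m^2 - 5*m) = m*(m + 4)^2*(m - 5)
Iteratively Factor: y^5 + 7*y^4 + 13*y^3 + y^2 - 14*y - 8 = (y + 1)*(y^4 + 6*y^3 + 7*y^2 - 6*y - 8) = (y + 1)*(y + 4)*(y^3 + 2*y^2 - y - 2) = (y + 1)^2*(y + 4)*(y^2 + y - 2) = (y + 1)^2*(y + 2)*(y + 4)*(y - 1)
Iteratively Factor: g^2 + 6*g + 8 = (g + 4)*(g + 2)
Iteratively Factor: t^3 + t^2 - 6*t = (t - 2)*(t^2 + 3*t) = t*(t - 2)*(t + 3)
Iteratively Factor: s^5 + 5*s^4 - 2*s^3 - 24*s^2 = (s + 3)*(s^4 + 2*s^3 - 8*s^2) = s*(s + 3)*(s^3 + 2*s^2 - 8*s) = s*(s - 2)*(s + 3)*(s^2 + 4*s) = s*(s - 2)*(s + 3)*(s + 4)*(s)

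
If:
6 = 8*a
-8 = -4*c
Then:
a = 3/4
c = 2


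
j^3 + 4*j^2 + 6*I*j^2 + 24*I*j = j*(j + 4)*(j + 6*I)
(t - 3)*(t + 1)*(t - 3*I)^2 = t^4 - 2*t^3 - 6*I*t^3 - 12*t^2 + 12*I*t^2 + 18*t + 18*I*t + 27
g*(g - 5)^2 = g^3 - 10*g^2 + 25*g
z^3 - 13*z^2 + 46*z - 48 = (z - 8)*(z - 3)*(z - 2)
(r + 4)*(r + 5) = r^2 + 9*r + 20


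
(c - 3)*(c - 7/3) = c^2 - 16*c/3 + 7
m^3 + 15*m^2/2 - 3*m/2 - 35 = (m - 2)*(m + 5/2)*(m + 7)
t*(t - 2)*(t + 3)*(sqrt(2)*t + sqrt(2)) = sqrt(2)*t^4 + 2*sqrt(2)*t^3 - 5*sqrt(2)*t^2 - 6*sqrt(2)*t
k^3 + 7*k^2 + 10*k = k*(k + 2)*(k + 5)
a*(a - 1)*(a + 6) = a^3 + 5*a^2 - 6*a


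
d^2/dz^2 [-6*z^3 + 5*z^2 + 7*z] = 10 - 36*z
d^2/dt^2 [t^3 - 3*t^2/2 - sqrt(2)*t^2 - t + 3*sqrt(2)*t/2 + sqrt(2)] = 6*t - 3 - 2*sqrt(2)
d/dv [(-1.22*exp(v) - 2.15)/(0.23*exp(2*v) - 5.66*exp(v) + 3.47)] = (0.2806*exp(2*v) + 0.989*exp(v) - 16.4024)*exp(v)/(0.0529*exp(4*v) - 2.6036*exp(3*v) + 33.6318*exp(2*v) - 39.2804*exp(v) + 12.0409)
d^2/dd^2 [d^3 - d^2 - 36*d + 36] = 6*d - 2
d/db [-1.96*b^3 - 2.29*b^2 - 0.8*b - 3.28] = -5.88*b^2 - 4.58*b - 0.8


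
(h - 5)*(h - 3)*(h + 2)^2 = h^4 - 4*h^3 - 13*h^2 + 28*h + 60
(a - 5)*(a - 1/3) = a^2 - 16*a/3 + 5/3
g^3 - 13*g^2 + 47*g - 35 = (g - 7)*(g - 5)*(g - 1)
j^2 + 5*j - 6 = (j - 1)*(j + 6)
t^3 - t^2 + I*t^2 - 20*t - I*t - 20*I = (t - 5)*(t + 4)*(t + I)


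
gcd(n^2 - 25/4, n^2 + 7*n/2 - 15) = n - 5/2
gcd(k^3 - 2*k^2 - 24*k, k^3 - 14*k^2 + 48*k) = k^2 - 6*k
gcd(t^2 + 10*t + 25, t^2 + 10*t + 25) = t^2 + 10*t + 25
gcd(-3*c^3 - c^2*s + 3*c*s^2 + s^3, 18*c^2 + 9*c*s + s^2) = 3*c + s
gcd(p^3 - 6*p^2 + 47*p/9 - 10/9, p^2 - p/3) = p - 1/3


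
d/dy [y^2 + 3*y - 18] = 2*y + 3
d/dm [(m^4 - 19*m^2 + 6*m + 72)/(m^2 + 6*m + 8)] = 2*m - 6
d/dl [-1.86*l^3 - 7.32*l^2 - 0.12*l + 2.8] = -5.58*l^2 - 14.64*l - 0.12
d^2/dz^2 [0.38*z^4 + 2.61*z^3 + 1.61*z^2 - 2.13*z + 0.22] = 4.56*z^2 + 15.66*z + 3.22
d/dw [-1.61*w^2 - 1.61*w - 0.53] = -3.22*w - 1.61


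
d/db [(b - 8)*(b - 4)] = 2*b - 12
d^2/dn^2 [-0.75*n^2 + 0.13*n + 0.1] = -1.50000000000000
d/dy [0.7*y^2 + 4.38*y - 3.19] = 1.4*y + 4.38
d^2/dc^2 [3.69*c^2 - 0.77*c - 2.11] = 7.38000000000000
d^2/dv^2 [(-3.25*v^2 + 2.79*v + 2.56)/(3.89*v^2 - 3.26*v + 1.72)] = (2.00801799999999*v^3 + 362.899656*v^2 - 306.790296*v + 32.214992)/(58.863869*v^6 - 147.991938*v^5 + 202.105728*v^4 - 165.518024*v^3 + 89.362944*v^2 - 28.933152*v + 5.088448)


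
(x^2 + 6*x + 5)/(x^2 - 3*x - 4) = (x + 5)/(x - 4)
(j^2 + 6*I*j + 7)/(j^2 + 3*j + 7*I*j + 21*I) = (j - I)/(j + 3)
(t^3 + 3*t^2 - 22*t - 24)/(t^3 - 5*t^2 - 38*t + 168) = (t + 1)/(t - 7)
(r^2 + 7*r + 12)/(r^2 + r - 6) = (r + 4)/(r - 2)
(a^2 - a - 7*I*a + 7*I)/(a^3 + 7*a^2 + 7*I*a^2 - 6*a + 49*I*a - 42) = (a^2 - a*(1 + 7*I) + 7*I)/(a^3 + 7*a^2*(1 + I) + a*(-6 + 49*I) - 42)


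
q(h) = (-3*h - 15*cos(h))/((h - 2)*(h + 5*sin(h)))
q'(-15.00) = -0.06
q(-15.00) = 0.18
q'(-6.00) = 0.17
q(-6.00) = 0.10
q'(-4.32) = -37.27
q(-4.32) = -9.86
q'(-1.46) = -0.74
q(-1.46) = 0.12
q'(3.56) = -1.66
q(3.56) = 1.27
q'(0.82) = -1.84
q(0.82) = 2.40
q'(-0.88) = -1.69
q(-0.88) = -0.51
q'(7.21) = 0.44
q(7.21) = -0.52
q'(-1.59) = -0.67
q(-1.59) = 0.21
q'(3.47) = -1.03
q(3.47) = 1.39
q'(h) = (-3*h - 15*cos(h))*(-5*cos(h) - 1)/((h - 2)*(h + 5*sin(h))^2) - (-3*h - 15*cos(h))/((h - 2)^2*(h + 5*sin(h))) + (15*sin(h) - 3)/((h - 2)*(h + 5*sin(h)))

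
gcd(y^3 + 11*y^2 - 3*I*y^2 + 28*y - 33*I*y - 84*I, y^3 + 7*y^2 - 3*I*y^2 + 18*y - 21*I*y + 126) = y + 7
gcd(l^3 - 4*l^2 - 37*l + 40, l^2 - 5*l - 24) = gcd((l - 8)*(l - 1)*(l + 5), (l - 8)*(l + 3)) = l - 8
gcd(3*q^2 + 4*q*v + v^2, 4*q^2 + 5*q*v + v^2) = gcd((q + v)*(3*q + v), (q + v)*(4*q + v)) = q + v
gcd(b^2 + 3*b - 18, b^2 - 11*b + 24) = b - 3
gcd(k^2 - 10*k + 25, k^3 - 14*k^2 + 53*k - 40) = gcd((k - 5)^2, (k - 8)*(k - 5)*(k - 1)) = k - 5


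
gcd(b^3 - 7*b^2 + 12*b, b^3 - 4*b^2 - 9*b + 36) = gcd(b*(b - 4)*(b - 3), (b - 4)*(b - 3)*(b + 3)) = b^2 - 7*b + 12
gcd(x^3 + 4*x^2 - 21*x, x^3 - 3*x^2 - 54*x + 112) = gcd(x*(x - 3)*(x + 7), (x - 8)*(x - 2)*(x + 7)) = x + 7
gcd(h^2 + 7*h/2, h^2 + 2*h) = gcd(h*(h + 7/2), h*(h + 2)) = h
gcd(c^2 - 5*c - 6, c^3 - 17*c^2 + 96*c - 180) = c - 6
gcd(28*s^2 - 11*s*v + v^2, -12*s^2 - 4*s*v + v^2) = 1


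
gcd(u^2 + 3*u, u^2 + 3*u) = u^2 + 3*u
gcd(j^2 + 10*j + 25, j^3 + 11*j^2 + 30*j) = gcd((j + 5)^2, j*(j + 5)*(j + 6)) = j + 5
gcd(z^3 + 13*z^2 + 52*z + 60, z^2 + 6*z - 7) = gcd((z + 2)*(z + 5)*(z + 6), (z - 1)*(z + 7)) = 1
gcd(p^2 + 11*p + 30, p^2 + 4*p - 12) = p + 6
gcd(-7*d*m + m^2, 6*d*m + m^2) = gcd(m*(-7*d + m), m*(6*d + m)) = m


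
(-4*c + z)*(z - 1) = -4*c*z + 4*c + z^2 - z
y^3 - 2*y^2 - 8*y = y*(y - 4)*(y + 2)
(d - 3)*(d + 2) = d^2 - d - 6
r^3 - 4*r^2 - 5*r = r*(r - 5)*(r + 1)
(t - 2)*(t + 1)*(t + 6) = t^3 + 5*t^2 - 8*t - 12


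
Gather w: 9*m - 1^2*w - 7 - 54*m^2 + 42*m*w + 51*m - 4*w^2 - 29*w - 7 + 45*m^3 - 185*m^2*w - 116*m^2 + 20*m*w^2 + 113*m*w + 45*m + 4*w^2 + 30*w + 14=45*m^3 - 170*m^2 + 20*m*w^2 + 105*m + w*(-185*m^2 + 155*m)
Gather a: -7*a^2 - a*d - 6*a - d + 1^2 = -7*a^2 + a*(-d - 6) - d + 1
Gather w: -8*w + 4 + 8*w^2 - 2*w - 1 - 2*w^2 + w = 6*w^2 - 9*w + 3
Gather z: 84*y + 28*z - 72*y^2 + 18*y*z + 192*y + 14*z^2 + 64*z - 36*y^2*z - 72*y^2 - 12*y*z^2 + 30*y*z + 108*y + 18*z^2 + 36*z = -144*y^2 + 384*y + z^2*(32 - 12*y) + z*(-36*y^2 + 48*y + 128)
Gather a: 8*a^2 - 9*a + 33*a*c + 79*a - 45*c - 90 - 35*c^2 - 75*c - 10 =8*a^2 + a*(33*c + 70) - 35*c^2 - 120*c - 100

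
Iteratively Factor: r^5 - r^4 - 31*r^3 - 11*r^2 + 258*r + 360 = (r - 4)*(r^4 + 3*r^3 - 19*r^2 - 87*r - 90) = (r - 5)*(r - 4)*(r^3 + 8*r^2 + 21*r + 18) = (r - 5)*(r - 4)*(r + 3)*(r^2 + 5*r + 6) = (r - 5)*(r - 4)*(r + 2)*(r + 3)*(r + 3)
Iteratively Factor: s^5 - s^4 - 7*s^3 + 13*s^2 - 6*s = (s)*(s^4 - s^3 - 7*s^2 + 13*s - 6) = s*(s - 1)*(s^3 - 7*s + 6) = s*(s - 1)^2*(s^2 + s - 6) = s*(s - 2)*(s - 1)^2*(s + 3)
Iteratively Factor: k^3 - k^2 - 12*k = (k - 4)*(k^2 + 3*k) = (k - 4)*(k + 3)*(k)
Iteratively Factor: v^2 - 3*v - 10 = (v + 2)*(v - 5)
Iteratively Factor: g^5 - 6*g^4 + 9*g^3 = (g - 3)*(g^4 - 3*g^3) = g*(g - 3)*(g^3 - 3*g^2) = g^2*(g - 3)*(g^2 - 3*g) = g^2*(g - 3)^2*(g)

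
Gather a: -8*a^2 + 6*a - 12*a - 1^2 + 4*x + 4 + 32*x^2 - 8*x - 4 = -8*a^2 - 6*a + 32*x^2 - 4*x - 1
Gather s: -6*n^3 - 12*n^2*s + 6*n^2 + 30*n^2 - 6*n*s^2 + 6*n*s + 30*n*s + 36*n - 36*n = -6*n^3 + 36*n^2 - 6*n*s^2 + s*(-12*n^2 + 36*n)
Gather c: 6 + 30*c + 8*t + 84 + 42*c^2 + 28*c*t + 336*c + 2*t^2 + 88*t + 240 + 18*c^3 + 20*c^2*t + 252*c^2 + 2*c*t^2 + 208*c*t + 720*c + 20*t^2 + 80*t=18*c^3 + c^2*(20*t + 294) + c*(2*t^2 + 236*t + 1086) + 22*t^2 + 176*t + 330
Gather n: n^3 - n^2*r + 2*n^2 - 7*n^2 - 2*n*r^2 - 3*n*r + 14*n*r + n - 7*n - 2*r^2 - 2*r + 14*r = n^3 + n^2*(-r - 5) + n*(-2*r^2 + 11*r - 6) - 2*r^2 + 12*r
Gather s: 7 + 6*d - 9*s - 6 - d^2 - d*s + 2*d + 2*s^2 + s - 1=-d^2 + 8*d + 2*s^2 + s*(-d - 8)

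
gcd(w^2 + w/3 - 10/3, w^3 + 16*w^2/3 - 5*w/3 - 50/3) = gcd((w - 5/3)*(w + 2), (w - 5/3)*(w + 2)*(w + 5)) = w^2 + w/3 - 10/3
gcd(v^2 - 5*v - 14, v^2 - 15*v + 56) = v - 7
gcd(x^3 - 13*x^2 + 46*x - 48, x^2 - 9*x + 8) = x - 8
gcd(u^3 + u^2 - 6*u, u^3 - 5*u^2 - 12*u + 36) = u^2 + u - 6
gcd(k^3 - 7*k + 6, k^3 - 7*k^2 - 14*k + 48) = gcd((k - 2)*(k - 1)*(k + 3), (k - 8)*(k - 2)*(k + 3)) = k^2 + k - 6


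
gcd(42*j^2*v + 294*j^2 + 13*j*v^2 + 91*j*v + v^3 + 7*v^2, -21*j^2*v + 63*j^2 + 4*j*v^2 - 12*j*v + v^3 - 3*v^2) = 7*j + v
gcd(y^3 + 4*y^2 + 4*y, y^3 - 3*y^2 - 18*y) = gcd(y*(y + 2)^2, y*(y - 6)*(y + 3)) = y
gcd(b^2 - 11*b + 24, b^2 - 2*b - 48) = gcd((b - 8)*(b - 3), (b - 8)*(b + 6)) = b - 8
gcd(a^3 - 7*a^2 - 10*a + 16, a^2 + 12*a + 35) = 1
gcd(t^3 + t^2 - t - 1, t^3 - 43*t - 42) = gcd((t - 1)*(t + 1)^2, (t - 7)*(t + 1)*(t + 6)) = t + 1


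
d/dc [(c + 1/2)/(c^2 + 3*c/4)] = 2*(-8*c^2 - 8*c - 3)/(c^2*(16*c^2 + 24*c + 9))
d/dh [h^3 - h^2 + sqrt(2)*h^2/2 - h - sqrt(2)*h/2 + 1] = 3*h^2 - 2*h + sqrt(2)*h - 1 - sqrt(2)/2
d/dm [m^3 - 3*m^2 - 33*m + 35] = 3*m^2 - 6*m - 33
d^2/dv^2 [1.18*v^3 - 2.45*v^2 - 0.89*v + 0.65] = 7.08*v - 4.9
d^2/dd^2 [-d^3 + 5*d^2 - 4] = 10 - 6*d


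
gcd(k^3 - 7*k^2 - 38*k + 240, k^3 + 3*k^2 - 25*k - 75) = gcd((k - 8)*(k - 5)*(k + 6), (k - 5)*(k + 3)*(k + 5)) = k - 5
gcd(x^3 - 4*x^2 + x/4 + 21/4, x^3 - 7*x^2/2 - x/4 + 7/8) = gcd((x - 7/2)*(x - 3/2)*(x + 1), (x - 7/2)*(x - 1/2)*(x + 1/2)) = x - 7/2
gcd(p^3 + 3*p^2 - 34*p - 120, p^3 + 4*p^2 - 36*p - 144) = p^2 - 2*p - 24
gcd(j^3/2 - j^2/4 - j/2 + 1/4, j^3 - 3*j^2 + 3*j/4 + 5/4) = j - 1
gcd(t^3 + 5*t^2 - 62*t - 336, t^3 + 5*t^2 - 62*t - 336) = t^3 + 5*t^2 - 62*t - 336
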